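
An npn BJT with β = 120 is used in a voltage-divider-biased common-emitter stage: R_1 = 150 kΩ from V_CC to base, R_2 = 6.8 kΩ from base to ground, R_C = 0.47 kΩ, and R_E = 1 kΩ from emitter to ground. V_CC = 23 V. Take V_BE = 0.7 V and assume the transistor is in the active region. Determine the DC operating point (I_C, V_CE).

Thevenize the base divider: V_Th = V_CC·R_2/(R_1+R_2) = 23×6.8/157 = 0.997 V, R_Th = R_1‖R_2 = 6.51 kΩ.
Base-emitter loop: V_Th = I_B·R_Th + V_BE + (β+1)I_B·R_E, so I_B = (0.997 − 0.7) / (6.51 + 121×1) = 0.00233 mA.
I_C = β·I_B = 120×0.00233 = 0.28 mA, and I_E = (β+1)I_B = 0.282 mA.
V_CE = V_CC − I_C·R_C − I_E·R_E = 23 − 0.28×0.47 − 0.282×1 = 22.6 V.
V_CE = 22.6 V > 0.2 V confirms active-region operation.

I_C ≈ 0.28 mA, V_CE ≈ 23 V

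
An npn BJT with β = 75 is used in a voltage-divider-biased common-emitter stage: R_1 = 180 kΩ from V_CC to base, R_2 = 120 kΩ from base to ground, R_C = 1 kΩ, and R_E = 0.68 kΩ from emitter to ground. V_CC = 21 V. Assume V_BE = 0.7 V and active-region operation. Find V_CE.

Thevenize the base divider: V_Th = V_CC·R_2/(R_1+R_2) = 21×120/300 = 8.4 V, R_Th = R_1‖R_2 = 72 kΩ.
Base-emitter loop: V_Th = I_B·R_Th + V_BE + (β+1)I_B·R_E, so I_B = (8.4 − 0.7) / (72 + 76×0.68) = 0.0623 mA.
I_C = β·I_B = 75×0.0623 = 4.67 mA, and I_E = (β+1)I_B = 4.73 mA.
V_CE = V_CC − I_C·R_C − I_E·R_E = 21 − 4.67×1 − 4.73×0.68 = 13.1 V.
V_CE = 13.1 V > 0.2 V confirms active-region operation.

V_CE ≈ 13 V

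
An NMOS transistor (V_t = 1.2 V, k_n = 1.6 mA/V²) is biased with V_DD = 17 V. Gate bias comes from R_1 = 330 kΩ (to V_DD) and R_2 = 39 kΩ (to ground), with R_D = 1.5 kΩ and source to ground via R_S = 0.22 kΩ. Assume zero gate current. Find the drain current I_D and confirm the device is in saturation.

V_G = V_DD·R_2/(R_1+R_2) = 17×39/369 = 1.8 V.
Assume saturation: I_D = (k_n/2)(V_GS − V_t)² with V_GS = V_G − I_D·R_S = 1.8 − 0.22·I_D.
Substituting gives 0.0387·I_D² − 1.21·I_D + 0.285 = 0, with roots I_D = 0.237 or 31 mA.
The root I_D = 31 mA gives V_GS = -5.03 V ≤ V_t, so take I_D = 0.237 mA.
Then V_GS = 1.74 V and V_DS = V_DD − I_D(R_D+R_S) = 17 − 0.237×1.72 = 16.6 V.
Saturation requires V_DS ≥ V_GS − V_t = 0.545 V; 16.6 ≥ 0.545 ✓.

I_D ≈ 0.24 mA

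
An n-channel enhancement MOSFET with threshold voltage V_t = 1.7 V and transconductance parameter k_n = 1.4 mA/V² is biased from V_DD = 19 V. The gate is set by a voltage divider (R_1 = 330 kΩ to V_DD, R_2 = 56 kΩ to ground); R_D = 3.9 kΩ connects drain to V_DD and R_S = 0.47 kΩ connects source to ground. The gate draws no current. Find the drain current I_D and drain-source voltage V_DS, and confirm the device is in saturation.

V_G = V_DD·R_2/(R_1+R_2) = 19×56/386 = 2.76 V.
Assume saturation: I_D = (k_n/2)(V_GS − V_t)² with V_GS = V_G − I_D·R_S = 2.76 − 0.47·I_D.
Substituting gives 0.155·I_D² − 1.7·I_D + 0.781 = 0, with roots I_D = 0.482 or 10.5 mA.
The root I_D = 10.5 mA gives V_GS = -2.17 V ≤ V_t, so take I_D = 0.482 mA.
Then V_GS = 2.53 V and V_DS = V_DD − I_D(R_D+R_S) = 19 − 0.482×4.37 = 16.9 V.
Saturation requires V_DS ≥ V_GS − V_t = 0.83 V; 16.9 ≥ 0.83 ✓.

I_D ≈ 0.48 mA, V_DS ≈ 17 V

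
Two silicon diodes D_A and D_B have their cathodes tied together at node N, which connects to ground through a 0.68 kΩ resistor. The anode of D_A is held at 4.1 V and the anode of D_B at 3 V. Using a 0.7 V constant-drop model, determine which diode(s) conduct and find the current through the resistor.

Assume both conduct. Then node N would need to be at both 4.1−0.7 = 3.4 V and 3−0.7 = 2.3 V, which is impossible.
Assume only D_A conducts: V_N = 4.1 − 0.7 = 3.4 V, so I_R = 3.4/0.68 = 5 mA.
Check D_B: its anode-to-cathode voltage is 3 − 3.4 = -0.4 V < 0.7 V, so it is off. The assumption is consistent.

Only D_A conducts; I_R ≈ 5 mA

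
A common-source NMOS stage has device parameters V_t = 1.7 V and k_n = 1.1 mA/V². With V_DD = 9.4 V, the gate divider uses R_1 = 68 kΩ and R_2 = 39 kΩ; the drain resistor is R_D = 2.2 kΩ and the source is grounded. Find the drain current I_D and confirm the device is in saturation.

V_G = V_DD·R_2/(R_1+R_2) = 9.4×39/107 = 3.43 V. With the source grounded, V_GS = V_G = 3.43 V.
Assume saturation: I_D = (k_n/2)(V_GS − V_t)² = (1.1/2)×(3.43 − 1.7)² = 0.55×1.73² = 1.64 mA.
V_DS = V_DD − I_D·R_D = 9.4 − 1.64×2.2 = 5.79 V.
Saturation requires V_DS ≥ V_GS − V_t = 1.73 V; 5.79 ≥ 1.73 ✓.

I_D ≈ 1.6 mA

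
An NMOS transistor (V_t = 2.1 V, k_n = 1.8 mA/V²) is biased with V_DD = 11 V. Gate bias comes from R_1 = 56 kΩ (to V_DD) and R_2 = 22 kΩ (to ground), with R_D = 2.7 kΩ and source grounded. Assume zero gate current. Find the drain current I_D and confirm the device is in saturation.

I_D ≈ 0.9 mA

V_G = V_DD·R_2/(R_1+R_2) = 11×22/78 = 3.1 V. With the source grounded, V_GS = V_G = 3.1 V.
Assume saturation: I_D = (k_n/2)(V_GS − V_t)² = (1.8/2)×(3.1 − 2.1)² = 0.9×1² = 0.905 mA.
V_DS = V_DD − I_D·R_D = 11 − 0.905×2.7 = 8.56 V.
Saturation requires V_DS ≥ V_GS − V_t = 1 V; 8.56 ≥ 1 ✓.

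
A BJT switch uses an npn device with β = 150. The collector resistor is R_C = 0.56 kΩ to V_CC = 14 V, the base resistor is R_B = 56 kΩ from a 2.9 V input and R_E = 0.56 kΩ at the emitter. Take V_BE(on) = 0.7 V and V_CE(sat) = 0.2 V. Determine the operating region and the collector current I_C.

active; I_C ≈ 2.3 mA

Assume active. Base-emitter loop: I_B = (V_BB − V_BE)/(R_B + (β+1)R_E) = (2.9 − 0.7)/(56 + 151×0.56) = 0.0157 mA.
I_C = β·I_B = 150×0.0157 = 2.35 mA.
V_CE = V_CC − I_C·R_C − I_E·R_E = 14 − 2.35×0.56 − 2.36×0.56 = 11.4 V > V_CE(sat), so the active-region assumption holds.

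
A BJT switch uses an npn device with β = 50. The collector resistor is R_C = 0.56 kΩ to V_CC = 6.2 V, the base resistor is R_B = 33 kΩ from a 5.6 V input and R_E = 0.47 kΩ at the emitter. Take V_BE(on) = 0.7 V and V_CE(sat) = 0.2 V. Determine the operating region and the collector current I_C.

Assume active. Base-emitter loop: I_B = (V_BB − V_BE)/(R_B + (β+1)R_E) = (5.6 − 0.7)/(33 + 51×0.47) = 0.086 mA.
I_C = β·I_B = 50×0.086 = 4.3 mA.
V_CE = V_CC − I_C·R_C − I_E·R_E = 6.2 − 4.3×0.56 − 4.39×0.47 = 1.73 V > V_CE(sat), so the active-region assumption holds.

active; I_C ≈ 4.3 mA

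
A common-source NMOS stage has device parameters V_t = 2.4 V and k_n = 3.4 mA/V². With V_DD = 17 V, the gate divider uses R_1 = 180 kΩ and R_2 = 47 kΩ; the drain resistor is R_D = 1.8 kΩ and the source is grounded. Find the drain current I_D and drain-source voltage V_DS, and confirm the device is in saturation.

I_D ≈ 2.1 mA, V_DS ≈ 13 V

V_G = V_DD·R_2/(R_1+R_2) = 17×47/227 = 3.52 V. With the source grounded, V_GS = V_G = 3.52 V.
Assume saturation: I_D = (k_n/2)(V_GS − V_t)² = (3.4/2)×(3.52 − 2.4)² = 1.7×1.12² = 2.13 mA.
V_DS = V_DD − I_D·R_D = 17 − 2.13×1.8 = 13.2 V.
Saturation requires V_DS ≥ V_GS − V_t = 1.12 V; 13.2 ≥ 1.12 ✓.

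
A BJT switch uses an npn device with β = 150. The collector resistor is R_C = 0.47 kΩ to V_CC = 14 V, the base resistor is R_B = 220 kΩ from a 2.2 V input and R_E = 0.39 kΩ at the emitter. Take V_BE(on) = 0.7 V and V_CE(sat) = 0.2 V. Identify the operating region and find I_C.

Assume active. Base-emitter loop: I_B = (V_BB − V_BE)/(R_B + (β+1)R_E) = (2.2 − 0.7)/(220 + 151×0.39) = 0.00538 mA.
I_C = β·I_B = 150×0.00538 = 0.807 mA.
V_CE = V_CC − I_C·R_C − I_E·R_E = 14 − 0.807×0.47 − 0.812×0.39 = 13.3 V > V_CE(sat), so the active-region assumption holds.

active; I_C ≈ 0.81 mA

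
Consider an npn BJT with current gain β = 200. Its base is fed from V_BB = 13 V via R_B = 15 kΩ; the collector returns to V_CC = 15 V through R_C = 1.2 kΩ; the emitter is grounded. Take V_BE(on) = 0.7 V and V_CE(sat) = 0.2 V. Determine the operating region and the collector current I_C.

Assume active: I_B = (13 − 0.7)/15 = 0.82 mA, giving I_C = β·I_B = 164 mA.
But then V_CE = 15 − 164×1.2 = -182 V < V_CE(sat) = 0.2 V — impossible in the active region.
So the transistor is saturated. With V_CE = 0.2 V, I_C = (V_CC − 0.2)/R_C = 14.8/1.2 = 12.3 mA.
Check: β·I_B = 164 mA > I_C = 12.3 mA, confirming saturation.

saturation; I_C ≈ 12 mA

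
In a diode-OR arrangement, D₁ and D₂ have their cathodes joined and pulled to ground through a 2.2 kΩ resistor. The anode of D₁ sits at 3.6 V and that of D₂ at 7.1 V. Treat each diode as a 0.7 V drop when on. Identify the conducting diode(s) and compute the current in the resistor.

Assume both conduct. Then node N would need to be at both 3.6−0.7 = 2.9 V and 7.1−0.7 = 6.4 V, which is impossible.
Assume only D₂ conducts: V_N = 7.1 − 0.7 = 6.4 V, so I_R = 6.4/2.2 = 2.91 mA.
Check D₁: its anode-to-cathode voltage is 3.6 − 6.4 = -2.8 V < 0.7 V, so it is off. The assumption is consistent.

Only D₂ conducts; I_R ≈ 2.9 mA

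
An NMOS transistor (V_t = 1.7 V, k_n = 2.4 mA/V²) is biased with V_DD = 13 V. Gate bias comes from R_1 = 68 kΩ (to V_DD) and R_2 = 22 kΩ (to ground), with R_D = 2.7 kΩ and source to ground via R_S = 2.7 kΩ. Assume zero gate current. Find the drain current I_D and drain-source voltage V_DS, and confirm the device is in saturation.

I_D ≈ 0.35 mA, V_DS ≈ 11 V

V_G = V_DD·R_2/(R_1+R_2) = 13×22/90 = 3.18 V.
Assume saturation: I_D = (k_n/2)(V_GS − V_t)² with V_GS = V_G − I_D·R_S = 3.18 − 2.7·I_D.
Substituting gives 8.75·I_D² − 10.6·I_D + 2.62 = 0, with roots I_D = 0.348 or 0.861 mA.
The root I_D = 0.861 mA gives V_GS = 0.853 V ≤ V_t, so take I_D = 0.348 mA.
Then V_GS = 2.24 V and V_DS = V_DD − I_D(R_D+R_S) = 13 − 0.348×5.4 = 11.1 V.
Saturation requires V_DS ≥ V_GS − V_t = 0.538 V; 11.1 ≥ 0.538 ✓.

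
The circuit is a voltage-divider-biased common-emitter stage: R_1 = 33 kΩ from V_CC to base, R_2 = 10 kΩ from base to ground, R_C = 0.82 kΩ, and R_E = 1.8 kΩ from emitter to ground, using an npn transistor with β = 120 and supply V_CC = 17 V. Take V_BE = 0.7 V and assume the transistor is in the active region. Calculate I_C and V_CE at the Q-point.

Thevenize the base divider: V_Th = V_CC·R_2/(R_1+R_2) = 17×10/43 = 3.95 V, R_Th = R_1‖R_2 = 7.67 kΩ.
Base-emitter loop: V_Th = I_B·R_Th + V_BE + (β+1)I_B·R_E, so I_B = (3.95 − 0.7) / (7.67 + 121×1.8) = 0.0144 mA.
I_C = β·I_B = 120×0.0144 = 1.73 mA, and I_E = (β+1)I_B = 1.75 mA.
V_CE = V_CC − I_C·R_C − I_E·R_E = 17 − 1.73×0.82 − 1.75×1.8 = 12.4 V.
V_CE = 12.4 V > 0.2 V confirms active-region operation.

I_C ≈ 1.7 mA, V_CE ≈ 12 V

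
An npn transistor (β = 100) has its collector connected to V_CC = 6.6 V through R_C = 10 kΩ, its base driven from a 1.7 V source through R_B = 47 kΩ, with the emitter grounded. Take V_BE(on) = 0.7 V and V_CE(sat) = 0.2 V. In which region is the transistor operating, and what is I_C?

saturation; I_C ≈ 0.64 mA

Assume active: I_B = (1.7 − 0.7)/47 = 0.0213 mA, giving I_C = β·I_B = 2.13 mA.
But then V_CE = 6.6 − 2.13×10 = -14.7 V < V_CE(sat) = 0.2 V — impossible in the active region.
So the transistor is saturated. With V_CE = 0.2 V, I_C = (V_CC − 0.2)/R_C = 6.4/10 = 0.64 mA.
Check: β·I_B = 2.13 mA > I_C = 0.64 mA, confirming saturation.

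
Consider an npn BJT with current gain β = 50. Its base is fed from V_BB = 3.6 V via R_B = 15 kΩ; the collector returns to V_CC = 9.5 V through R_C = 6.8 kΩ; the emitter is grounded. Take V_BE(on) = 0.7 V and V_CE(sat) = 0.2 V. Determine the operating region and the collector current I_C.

saturation; I_C ≈ 1.4 mA

Assume active: I_B = (3.6 − 0.7)/15 = 0.193 mA, giving I_C = β·I_B = 9.67 mA.
But then V_CE = 9.5 − 9.67×6.8 = -56.2 V < V_CE(sat) = 0.2 V — impossible in the active region.
So the transistor is saturated. With V_CE = 0.2 V, I_C = (V_CC − 0.2)/R_C = 9.3/6.8 = 1.37 mA.
Check: β·I_B = 9.67 mA > I_C = 1.37 mA, confirming saturation.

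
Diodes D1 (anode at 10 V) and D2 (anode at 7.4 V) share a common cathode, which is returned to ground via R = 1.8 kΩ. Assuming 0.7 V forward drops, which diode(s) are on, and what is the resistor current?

Only D1 conducts; I_R ≈ 5.2 mA

Assume both conduct. Then node N would need to be at both 10−0.7 = 9.3 V and 7.4−0.7 = 6.7 V, which is impossible.
Assume only D1 conducts: V_N = 10 − 0.7 = 9.3 V, so I_R = 9.3/1.8 = 5.17 mA.
Check D2: its anode-to-cathode voltage is 7.4 − 9.3 = -1.9 V < 0.7 V, so it is off. The assumption is consistent.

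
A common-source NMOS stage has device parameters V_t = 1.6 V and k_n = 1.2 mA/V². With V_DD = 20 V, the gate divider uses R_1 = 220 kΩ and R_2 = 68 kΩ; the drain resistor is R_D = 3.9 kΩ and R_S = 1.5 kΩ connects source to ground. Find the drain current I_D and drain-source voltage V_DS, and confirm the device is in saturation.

I_D ≈ 1.2 mA, V_DS ≈ 14 V

V_G = V_DD·R_2/(R_1+R_2) = 20×68/288 = 4.72 V.
Assume saturation: I_D = (k_n/2)(V_GS − V_t)² with V_GS = V_G − I_D·R_S = 4.72 − 1.5·I_D.
Substituting gives 1.35·I_D² − 6.62·I_D + 5.85 = 0, with roots I_D = 1.16 or 3.75 mA.
The root I_D = 3.75 mA gives V_GS = -0.899 V ≤ V_t, so take I_D = 1.16 mA.
Then V_GS = 2.99 V and V_DS = V_DD − I_D(R_D+R_S) = 20 − 1.16×5.4 = 13.8 V.
Saturation requires V_DS ≥ V_GS − V_t = 1.39 V; 13.8 ≥ 1.39 ✓.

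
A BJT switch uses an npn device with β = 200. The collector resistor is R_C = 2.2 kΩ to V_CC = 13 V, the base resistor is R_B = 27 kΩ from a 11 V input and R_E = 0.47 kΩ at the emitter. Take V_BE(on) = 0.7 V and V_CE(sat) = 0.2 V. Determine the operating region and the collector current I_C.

Assume active: I_B = (11 − 0.7)/(27 + 201×0.47) = 0.0848 mA, I_C = β·I_B = 17 mA.
Then V_CE = 13 − 17×2.2 − 17×0.47 = -32.3 V < 0.2 V — the active assumption fails.
Re-solve with V_CE = 0.2 V. KCL at the emitter: V_E/R_E = (V_BB−0.7−V_E)/R_B + (V_CC−0.2−V_E)/R_C, giving V_E = 2.37 V.
I_C = (V_CC − 0.2 − V_E)/R_C = (12.8 − 2.37)/2.2 = 4.74 mA.
Check: I_B = (10.3 − 2.37)/27 = 0.294 mA, and β·I_B = 58.8 mA > I_C, confirming saturation.

saturation; I_C ≈ 4.7 mA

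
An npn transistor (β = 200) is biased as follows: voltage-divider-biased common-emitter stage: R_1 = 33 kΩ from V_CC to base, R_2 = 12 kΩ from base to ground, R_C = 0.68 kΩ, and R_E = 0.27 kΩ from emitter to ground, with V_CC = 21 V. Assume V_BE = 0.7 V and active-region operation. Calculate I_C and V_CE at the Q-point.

Thevenize the base divider: V_Th = V_CC·R_2/(R_1+R_2) = 21×12/45 = 5.6 V, R_Th = R_1‖R_2 = 8.8 kΩ.
Base-emitter loop: V_Th = I_B·R_Th + V_BE + (β+1)I_B·R_E, so I_B = (5.6 − 0.7) / (8.8 + 201×0.27) = 0.0777 mA.
I_C = β·I_B = 200×0.0777 = 15.5 mA, and I_E = (β+1)I_B = 15.6 mA.
V_CE = V_CC − I_C·R_C − I_E·R_E = 21 − 15.5×0.68 − 15.6×0.27 = 6.22 V.
V_CE = 6.22 V > 0.2 V confirms active-region operation.

I_C ≈ 16 mA, V_CE ≈ 6.2 V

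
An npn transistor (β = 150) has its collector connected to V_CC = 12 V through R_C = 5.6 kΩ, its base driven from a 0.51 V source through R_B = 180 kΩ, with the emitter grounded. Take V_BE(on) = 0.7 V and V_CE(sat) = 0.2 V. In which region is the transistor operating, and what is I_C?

cutoff; I_C ≈ 0

V_BB = 0.51 V ≤ V_BE(on) = 0.7 V, so the base-emitter junction is not forward biased.
The transistor is in cutoff: I_B = I_C = 0.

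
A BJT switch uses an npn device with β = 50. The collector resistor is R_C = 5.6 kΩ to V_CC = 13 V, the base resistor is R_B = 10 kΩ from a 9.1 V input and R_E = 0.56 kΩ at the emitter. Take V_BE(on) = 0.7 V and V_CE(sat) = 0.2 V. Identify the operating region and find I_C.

saturation; I_C ≈ 2 mA

Assume active: I_B = (9.1 − 0.7)/(10 + 51×0.56) = 0.218 mA, I_C = β·I_B = 10.9 mA.
Then V_CE = 13 − 10.9×5.6 − 11.1×0.56 = -54.2 V < 0.2 V — the active assumption fails.
Re-solve with V_CE = 0.2 V. KCL at the emitter: V_E/R_E = (V_BB−0.7−V_E)/R_B + (V_CC−0.2−V_E)/R_C, giving V_E = 1.51 V.
I_C = (V_CC − 0.2 − V_E)/R_C = (12.8 − 1.51)/5.6 = 2.02 mA.
Check: I_B = (8.4 − 1.51)/10 = 0.689 mA, and β·I_B = 34.4 mA > I_C, confirming saturation.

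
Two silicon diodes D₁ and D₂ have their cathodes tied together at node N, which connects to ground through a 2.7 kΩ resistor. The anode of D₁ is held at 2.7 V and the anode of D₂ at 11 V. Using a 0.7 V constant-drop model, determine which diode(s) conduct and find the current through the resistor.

Assume both conduct. Then node N would need to be at both 2.7−0.7 = 2 V and 11−0.7 = 10.3 V, which is impossible.
Assume only D₂ conducts: V_N = 11 − 0.7 = 10.3 V, so I_R = 10.3/2.7 = 3.81 mA.
Check D₁: its anode-to-cathode voltage is 2.7 − 10.3 = -7.6 V < 0.7 V, so it is off. The assumption is consistent.

Only D₂ conducts; I_R ≈ 3.8 mA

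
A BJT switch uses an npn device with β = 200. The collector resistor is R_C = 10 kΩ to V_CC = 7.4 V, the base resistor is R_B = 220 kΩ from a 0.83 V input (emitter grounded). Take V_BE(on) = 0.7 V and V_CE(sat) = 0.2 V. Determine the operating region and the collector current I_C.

active; I_C ≈ 0.12 mA

Assume active. Base-emitter loop: I_B = (V_BB − V_BE)/R_B = (0.83 − 0.7)/220 = 0.000591 mA.
I_C = β·I_B = 200×0.000591 = 0.118 mA.
V_CE = V_CC − I_C·R_C = 7.4 − 0.118×10 = 6.22 V > V_CE(sat), so the active-region assumption holds.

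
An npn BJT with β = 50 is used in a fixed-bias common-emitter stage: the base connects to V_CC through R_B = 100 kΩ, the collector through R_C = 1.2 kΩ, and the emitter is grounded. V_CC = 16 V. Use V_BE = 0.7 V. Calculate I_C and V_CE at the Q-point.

I_C ≈ 7.6 mA, V_CE ≈ 6.8 V

Base loop: V_CC = I_B·R_B + V_BE, so I_B = (16 − 0.7)/100 kΩ = 0.153 mA.
In the active region I_C = β·I_B = 50 × 0.153 = 7.65 mA.
Collector loop: V_CE = V_CC − I_C·R_C = 16 − 7.65×1.2 = 6.82 V.
Since V_CE = 6.82 V > V_CE(sat) ≈ 0.2 V, the transistor is in the active region as assumed.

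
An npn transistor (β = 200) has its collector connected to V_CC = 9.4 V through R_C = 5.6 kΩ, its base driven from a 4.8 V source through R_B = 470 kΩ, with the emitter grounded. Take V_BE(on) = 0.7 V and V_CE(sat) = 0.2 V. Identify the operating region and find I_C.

saturation; I_C ≈ 1.6 mA

Assume active: I_B = (4.8 − 0.7)/470 = 0.00872 mA, giving I_C = β·I_B = 1.74 mA.
But then V_CE = 9.4 − 1.74×5.6 = -0.37 V < V_CE(sat) = 0.2 V — impossible in the active region.
So the transistor is saturated. With V_CE = 0.2 V, I_C = (V_CC − 0.2)/R_C = 9.2/5.6 = 1.64 mA.
Check: β·I_B = 1.74 mA > I_C = 1.64 mA, confirming saturation.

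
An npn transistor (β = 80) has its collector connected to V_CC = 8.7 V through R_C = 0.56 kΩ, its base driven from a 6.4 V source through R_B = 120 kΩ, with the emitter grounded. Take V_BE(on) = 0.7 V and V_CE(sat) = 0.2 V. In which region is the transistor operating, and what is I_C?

Assume active. Base-emitter loop: I_B = (V_BB − V_BE)/R_B = (6.4 − 0.7)/120 = 0.0475 mA.
I_C = β·I_B = 80×0.0475 = 3.8 mA.
V_CE = V_CC − I_C·R_C = 8.7 − 3.8×0.56 = 6.57 V > V_CE(sat), so the active-region assumption holds.

active; I_C ≈ 3.8 mA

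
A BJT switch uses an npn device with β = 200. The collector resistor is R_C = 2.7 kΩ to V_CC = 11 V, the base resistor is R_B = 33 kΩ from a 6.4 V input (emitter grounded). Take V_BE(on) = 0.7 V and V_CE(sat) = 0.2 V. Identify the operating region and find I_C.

Assume active: I_B = (6.4 − 0.7)/33 = 0.173 mA, giving I_C = β·I_B = 34.5 mA.
But then V_CE = 11 − 34.5×2.7 = -82.3 V < V_CE(sat) = 0.2 V — impossible in the active region.
So the transistor is saturated. With V_CE = 0.2 V, I_C = (V_CC − 0.2)/R_C = 10.8/2.7 = 4 mA.
Check: β·I_B = 34.5 mA > I_C = 4 mA, confirming saturation.

saturation; I_C ≈ 4 mA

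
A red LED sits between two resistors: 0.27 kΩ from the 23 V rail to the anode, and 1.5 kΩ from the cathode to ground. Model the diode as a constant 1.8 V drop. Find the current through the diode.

I ≈ 12 mA

The two resistors are in series with the diode, so KVL gives 23 = I·0.27 + 1.8 + I·1.5.
I = (23 − 1.8) / (0.27 + 1.5) kΩ = 21.2 / 1.77 = 12 mA.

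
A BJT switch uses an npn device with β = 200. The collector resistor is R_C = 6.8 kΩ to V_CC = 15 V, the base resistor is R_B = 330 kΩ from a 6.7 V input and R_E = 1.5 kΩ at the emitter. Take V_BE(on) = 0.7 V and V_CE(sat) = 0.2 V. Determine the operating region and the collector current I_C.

saturation; I_C ≈ 1.8 mA

Assume active: I_B = (6.7 − 0.7)/(330 + 201×1.5) = 0.0095 mA, I_C = β·I_B = 1.9 mA.
Then V_CE = 15 − 1.9×6.8 − 1.91×1.5 = -0.786 V < 0.2 V — the active assumption fails.
Re-solve with V_CE = 0.2 V. KCL at the emitter: V_E/R_E = (V_BB−0.7−V_E)/R_B + (V_CC−0.2−V_E)/R_C, giving V_E = 2.69 V.
I_C = (V_CC − 0.2 − V_E)/R_C = (14.8 − 2.69)/6.8 = 1.78 mA.
Check: I_B = (6 − 2.69)/330 = 0.01 mA, and β·I_B = 2.01 mA > I_C, confirming saturation.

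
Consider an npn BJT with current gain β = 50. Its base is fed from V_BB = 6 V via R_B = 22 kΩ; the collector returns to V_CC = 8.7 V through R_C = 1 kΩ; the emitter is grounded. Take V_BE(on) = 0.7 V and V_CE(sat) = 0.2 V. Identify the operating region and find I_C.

Assume active: I_B = (6 − 0.7)/22 = 0.241 mA, giving I_C = β·I_B = 12 mA.
But then V_CE = 8.7 − 12×1 = -3.35 V < V_CE(sat) = 0.2 V — impossible in the active region.
So the transistor is saturated. With V_CE = 0.2 V, I_C = (V_CC − 0.2)/R_C = 8.5/1 = 8.5 mA.
Check: β·I_B = 12 mA > I_C = 8.5 mA, confirming saturation.

saturation; I_C ≈ 8.5 mA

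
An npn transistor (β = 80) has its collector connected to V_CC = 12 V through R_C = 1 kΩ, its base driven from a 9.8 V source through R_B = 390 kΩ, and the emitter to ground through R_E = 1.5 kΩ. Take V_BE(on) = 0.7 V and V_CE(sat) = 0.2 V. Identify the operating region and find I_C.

Assume active. Base-emitter loop: I_B = (V_BB − V_BE)/(R_B + (β+1)R_E) = (9.8 − 0.7)/(390 + 81×1.5) = 0.0178 mA.
I_C = β·I_B = 80×0.0178 = 1.42 mA.
V_CE = V_CC − I_C·R_C − I_E·R_E = 12 − 1.42×1 − 1.44×1.5 = 8.42 V > V_CE(sat), so the active-region assumption holds.

active; I_C ≈ 1.4 mA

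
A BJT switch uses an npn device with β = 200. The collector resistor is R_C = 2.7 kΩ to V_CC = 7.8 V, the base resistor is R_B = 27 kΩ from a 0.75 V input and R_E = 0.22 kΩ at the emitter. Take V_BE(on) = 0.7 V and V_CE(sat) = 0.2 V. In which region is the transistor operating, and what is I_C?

Assume active. Base-emitter loop: I_B = (V_BB − V_BE)/(R_B + (β+1)R_E) = (0.75 − 0.7)/(27 + 201×0.22) = 0.000702 mA.
I_C = β·I_B = 200×0.000702 = 0.14 mA.
V_CE = V_CC − I_C·R_C − I_E·R_E = 7.8 − 0.14×2.7 − 0.141×0.22 = 7.39 V > V_CE(sat), so the active-region assumption holds.

active; I_C ≈ 0.14 mA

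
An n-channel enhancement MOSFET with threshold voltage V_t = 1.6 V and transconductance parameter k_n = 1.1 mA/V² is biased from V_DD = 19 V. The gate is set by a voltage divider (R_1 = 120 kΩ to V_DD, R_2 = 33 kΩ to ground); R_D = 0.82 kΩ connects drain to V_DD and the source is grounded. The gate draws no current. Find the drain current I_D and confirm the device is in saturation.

V_G = V_DD·R_2/(R_1+R_2) = 19×33/153 = 4.1 V. With the source grounded, V_GS = V_G = 4.1 V.
Assume saturation: I_D = (k_n/2)(V_GS − V_t)² = (1.1/2)×(4.1 − 1.6)² = 0.55×2.5² = 3.43 mA.
V_DS = V_DD − I_D·R_D = 19 − 3.43×0.82 = 16.2 V.
Saturation requires V_DS ≥ V_GS − V_t = 2.5 V; 16.2 ≥ 2.5 ✓.

I_D ≈ 3.4 mA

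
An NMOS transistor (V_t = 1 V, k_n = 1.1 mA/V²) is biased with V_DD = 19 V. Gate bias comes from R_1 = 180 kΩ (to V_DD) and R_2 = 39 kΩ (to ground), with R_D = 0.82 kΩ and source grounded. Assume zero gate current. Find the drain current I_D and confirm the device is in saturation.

I_D ≈ 3.1 mA

V_G = V_DD·R_2/(R_1+R_2) = 19×39/219 = 3.38 V. With the source grounded, V_GS = V_G = 3.38 V.
Assume saturation: I_D = (k_n/2)(V_GS − V_t)² = (1.1/2)×(3.38 − 1)² = 0.55×2.38² = 3.12 mA.
V_DS = V_DD − I_D·R_D = 19 − 3.12×0.82 = 16.4 V.
Saturation requires V_DS ≥ V_GS − V_t = 2.38 V; 16.4 ≥ 2.38 ✓.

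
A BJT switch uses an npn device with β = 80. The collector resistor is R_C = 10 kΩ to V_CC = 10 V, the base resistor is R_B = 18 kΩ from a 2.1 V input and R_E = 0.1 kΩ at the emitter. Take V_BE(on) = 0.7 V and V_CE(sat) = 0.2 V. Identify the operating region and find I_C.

saturation; I_C ≈ 0.97 mA

Assume active: I_B = (2.1 − 0.7)/(18 + 81×0.1) = 0.0536 mA, I_C = β·I_B = 4.29 mA.
Then V_CE = 10 − 4.29×10 − 4.34×0.1 = -33.3 V < 0.2 V — the active assumption fails.
Re-solve with V_CE = 0.2 V. KCL at the emitter: V_E/R_E = (V_BB−0.7−V_E)/R_B + (V_CC−0.2−V_E)/R_C, giving V_E = 0.104 V.
I_C = (V_CC − 0.2 − V_E)/R_C = (9.8 − 0.104)/10 = 0.97 mA.
Check: I_B = (1.4 − 0.104)/18 = 0.072 mA, and β·I_B = 5.76 mA > I_C, confirming saturation.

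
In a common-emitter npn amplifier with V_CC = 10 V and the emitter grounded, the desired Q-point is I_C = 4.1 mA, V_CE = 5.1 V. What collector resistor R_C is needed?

Collector loop: V_CC = I_C·R_C + V_CE.
R_C = (V_CC − V_CE)/I_C = (10 − 5.1)/4.1 = 1.2 kΩ.

R_C ≈ 1.2 kΩ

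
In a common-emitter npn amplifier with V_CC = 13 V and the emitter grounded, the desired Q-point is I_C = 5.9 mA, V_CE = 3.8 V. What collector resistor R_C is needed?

R_C ≈ 1.6 kΩ

Collector loop: V_CC = I_C·R_C + V_CE.
R_C = (V_CC − V_CE)/I_C = (13 − 3.8)/5.9 = 1.56 kΩ.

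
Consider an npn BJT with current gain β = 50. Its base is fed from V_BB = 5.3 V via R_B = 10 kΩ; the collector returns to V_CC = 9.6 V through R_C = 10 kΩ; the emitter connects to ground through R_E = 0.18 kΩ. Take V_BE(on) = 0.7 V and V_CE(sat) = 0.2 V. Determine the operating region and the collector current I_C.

saturation; I_C ≈ 0.92 mA

Assume active: I_B = (5.3 − 0.7)/(10 + 51×0.18) = 0.24 mA, I_C = β·I_B = 12 mA.
Then V_CE = 9.6 − 12×10 − 12.2×0.18 = -113 V < 0.2 V — the active assumption fails.
Re-solve with V_CE = 0.2 V. KCL at the emitter: V_E/R_E = (V_BB−0.7−V_E)/R_B + (V_CC−0.2−V_E)/R_C, giving V_E = 0.243 V.
I_C = (V_CC − 0.2 − V_E)/R_C = (9.4 − 0.243)/10 = 0.916 mA.
Check: I_B = (4.6 − 0.243)/10 = 0.436 mA, and β·I_B = 21.8 mA > I_C, confirming saturation.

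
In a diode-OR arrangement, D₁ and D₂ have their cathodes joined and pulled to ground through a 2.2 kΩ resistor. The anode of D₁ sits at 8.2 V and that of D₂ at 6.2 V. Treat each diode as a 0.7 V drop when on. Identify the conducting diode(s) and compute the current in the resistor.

Assume both conduct. Then node N would need to be at both 8.2−0.7 = 7.5 V and 6.2−0.7 = 5.5 V, which is impossible.
Assume only D₁ conducts: V_N = 8.2 − 0.7 = 7.5 V, so I_R = 7.5/2.2 = 3.41 mA.
Check D₂: its anode-to-cathode voltage is 6.2 − 7.5 = -1.3 V < 0.7 V, so it is off. The assumption is consistent.

Only D₁ conducts; I_R ≈ 3.4 mA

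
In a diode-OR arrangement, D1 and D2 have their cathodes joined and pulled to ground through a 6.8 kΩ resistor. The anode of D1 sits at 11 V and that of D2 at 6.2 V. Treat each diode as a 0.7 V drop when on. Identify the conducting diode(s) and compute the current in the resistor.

Only D1 conducts; I_R ≈ 1.5 mA

Assume both conduct. Then node N would need to be at both 11−0.7 = 10.3 V and 6.2−0.7 = 5.5 V, which is impossible.
Assume only D1 conducts: V_N = 11 − 0.7 = 10.3 V, so I_R = 10.3/6.8 = 1.51 mA.
Check D2: its anode-to-cathode voltage is 6.2 − 10.3 = -4.1 V < 0.7 V, so it is off. The assumption is consistent.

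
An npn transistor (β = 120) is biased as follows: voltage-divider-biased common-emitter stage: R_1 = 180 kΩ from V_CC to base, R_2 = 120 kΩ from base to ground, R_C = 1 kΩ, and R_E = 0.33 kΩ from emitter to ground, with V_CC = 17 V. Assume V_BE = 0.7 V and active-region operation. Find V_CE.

Thevenize the base divider: V_Th = V_CC·R_2/(R_1+R_2) = 17×120/300 = 6.8 V, R_Th = R_1‖R_2 = 72 kΩ.
Base-emitter loop: V_Th = I_B·R_Th + V_BE + (β+1)I_B·R_E, so I_B = (6.8 − 0.7) / (72 + 121×0.33) = 0.0545 mA.
I_C = β·I_B = 120×0.0545 = 6.54 mA, and I_E = (β+1)I_B = 6.59 mA.
V_CE = V_CC − I_C·R_C − I_E·R_E = 17 − 6.54×1 − 6.59×0.33 = 8.28 V.
V_CE = 8.28 V > 0.2 V confirms active-region operation.

V_CE ≈ 8.3 V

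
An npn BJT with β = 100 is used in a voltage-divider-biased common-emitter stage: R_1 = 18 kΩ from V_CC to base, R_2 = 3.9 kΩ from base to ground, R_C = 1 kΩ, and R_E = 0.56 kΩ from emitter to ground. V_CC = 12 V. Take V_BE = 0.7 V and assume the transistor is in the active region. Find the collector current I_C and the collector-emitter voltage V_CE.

Thevenize the base divider: V_Th = V_CC·R_2/(R_1+R_2) = 12×3.9/21.9 = 2.14 V, R_Th = R_1‖R_2 = 3.21 kΩ.
Base-emitter loop: V_Th = I_B·R_Th + V_BE + (β+1)I_B·R_E, so I_B = (2.14 − 0.7) / (3.21 + 101×0.56) = 0.024 mA.
I_C = β·I_B = 100×0.024 = 2.4 mA, and I_E = (β+1)I_B = 2.43 mA.
V_CE = V_CC − I_C·R_C − I_E·R_E = 12 − 2.4×1 − 2.43×0.56 = 8.24 V.
V_CE = 8.24 V > 0.2 V confirms active-region operation.

I_C ≈ 2.4 mA, V_CE ≈ 8.2 V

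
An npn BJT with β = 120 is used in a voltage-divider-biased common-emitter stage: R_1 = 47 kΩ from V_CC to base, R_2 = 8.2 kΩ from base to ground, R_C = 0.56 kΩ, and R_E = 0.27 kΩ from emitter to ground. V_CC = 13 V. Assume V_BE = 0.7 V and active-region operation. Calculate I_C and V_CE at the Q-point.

I_C ≈ 3.7 mA, V_CE ≈ 9.9 V

Thevenize the base divider: V_Th = V_CC·R_2/(R_1+R_2) = 13×8.2/55.2 = 1.93 V, R_Th = R_1‖R_2 = 6.98 kΩ.
Base-emitter loop: V_Th = I_B·R_Th + V_BE + (β+1)I_B·R_E, so I_B = (1.93 − 0.7) / (6.98 + 121×0.27) = 0.031 mA.
I_C = β·I_B = 120×0.031 = 3.73 mA, and I_E = (β+1)I_B = 3.76 mA.
V_CE = V_CC − I_C·R_C − I_E·R_E = 13 − 3.73×0.56 − 3.76×0.27 = 9.9 V.
V_CE = 9.9 V > 0.2 V confirms active-region operation.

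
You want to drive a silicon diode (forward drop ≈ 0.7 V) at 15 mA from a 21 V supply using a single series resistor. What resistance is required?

The resistor drops V_S − V_D = 21 − 0.7 = 20.3 V at 15 mA.
R = 20.3 V / 15 mA = 1.35 kΩ.

R ≈ 1.4 kΩ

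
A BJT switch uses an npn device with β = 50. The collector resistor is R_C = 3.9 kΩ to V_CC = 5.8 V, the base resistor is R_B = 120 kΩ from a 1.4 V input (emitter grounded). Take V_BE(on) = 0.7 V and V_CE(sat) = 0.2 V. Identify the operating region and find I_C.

active; I_C ≈ 0.29 mA

Assume active. Base-emitter loop: I_B = (V_BB − V_BE)/R_B = (1.4 − 0.7)/120 = 0.00583 mA.
I_C = β·I_B = 50×0.00583 = 0.292 mA.
V_CE = V_CC − I_C·R_C = 5.8 − 0.292×3.9 = 4.66 V > V_CE(sat), so the active-region assumption holds.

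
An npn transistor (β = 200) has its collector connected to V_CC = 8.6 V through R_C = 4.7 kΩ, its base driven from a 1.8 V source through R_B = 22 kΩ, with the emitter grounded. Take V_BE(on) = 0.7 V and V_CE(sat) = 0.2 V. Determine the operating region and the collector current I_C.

saturation; I_C ≈ 1.8 mA

Assume active: I_B = (1.8 − 0.7)/22 = 0.05 mA, giving I_C = β·I_B = 10 mA.
But then V_CE = 8.6 − 10×4.7 = -38.4 V < V_CE(sat) = 0.2 V — impossible in the active region.
So the transistor is saturated. With V_CE = 0.2 V, I_C = (V_CC − 0.2)/R_C = 8.4/4.7 = 1.79 mA.
Check: β·I_B = 10 mA > I_C = 1.79 mA, confirming saturation.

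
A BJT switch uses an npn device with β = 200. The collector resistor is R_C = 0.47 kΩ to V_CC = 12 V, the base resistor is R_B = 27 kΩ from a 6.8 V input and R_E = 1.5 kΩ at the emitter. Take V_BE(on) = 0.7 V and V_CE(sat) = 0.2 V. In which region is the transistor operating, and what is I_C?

active; I_C ≈ 3.7 mA

Assume active. Base-emitter loop: I_B = (V_BB − V_BE)/(R_B + (β+1)R_E) = (6.8 − 0.7)/(27 + 201×1.5) = 0.0186 mA.
I_C = β·I_B = 200×0.0186 = 3.71 mA.
V_CE = V_CC − I_C·R_C − I_E·R_E = 12 − 3.71×0.47 − 3.73×1.5 = 4.66 V > V_CE(sat), so the active-region assumption holds.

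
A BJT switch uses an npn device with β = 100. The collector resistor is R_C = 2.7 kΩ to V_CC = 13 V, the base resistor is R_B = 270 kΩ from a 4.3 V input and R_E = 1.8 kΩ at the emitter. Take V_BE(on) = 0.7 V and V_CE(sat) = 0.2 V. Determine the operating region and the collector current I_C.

active; I_C ≈ 0.8 mA

Assume active. Base-emitter loop: I_B = (V_BB − V_BE)/(R_B + (β+1)R_E) = (4.3 − 0.7)/(270 + 101×1.8) = 0.00797 mA.
I_C = β·I_B = 100×0.00797 = 0.797 mA.
V_CE = V_CC − I_C·R_C − I_E·R_E = 13 − 0.797×2.7 − 0.805×1.8 = 9.4 V > V_CE(sat), so the active-region assumption holds.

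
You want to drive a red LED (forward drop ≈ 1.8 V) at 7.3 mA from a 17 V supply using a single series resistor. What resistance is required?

R ≈ 2.1 kΩ

The resistor drops V_S − V_D = 17 − 1.8 = 15.2 V at 7.3 mA.
R = 15.2 V / 7.3 mA = 2.08 kΩ.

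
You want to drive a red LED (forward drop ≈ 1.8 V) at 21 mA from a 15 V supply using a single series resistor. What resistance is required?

The resistor drops V_S − V_D = 15 − 1.8 = 13.2 V at 21 mA.
R = 13.2 V / 21 mA = 0.629 kΩ.

R ≈ 0.63 kΩ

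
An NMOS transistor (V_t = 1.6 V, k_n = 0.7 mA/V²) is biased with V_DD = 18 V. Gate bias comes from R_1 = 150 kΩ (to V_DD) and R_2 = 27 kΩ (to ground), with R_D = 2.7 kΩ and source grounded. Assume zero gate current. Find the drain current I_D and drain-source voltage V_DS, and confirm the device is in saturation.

V_G = V_DD·R_2/(R_1+R_2) = 18×27/177 = 2.75 V. With the source grounded, V_GS = V_G = 2.75 V.
Assume saturation: I_D = (k_n/2)(V_GS − V_t)² = (0.7/2)×(2.75 − 1.6)² = 0.35×1.15² = 0.459 mA.
V_DS = V_DD − I_D·R_D = 18 − 0.459×2.7 = 16.8 V.
Saturation requires V_DS ≥ V_GS − V_t = 1.15 V; 16.8 ≥ 1.15 ✓.

I_D ≈ 0.46 mA, V_DS ≈ 17 V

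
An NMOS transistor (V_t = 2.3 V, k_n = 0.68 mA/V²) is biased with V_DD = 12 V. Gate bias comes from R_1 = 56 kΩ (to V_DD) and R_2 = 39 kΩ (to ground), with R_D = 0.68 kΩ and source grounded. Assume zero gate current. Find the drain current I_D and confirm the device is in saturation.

I_D ≈ 2.3 mA

V_G = V_DD·R_2/(R_1+R_2) = 12×39/95 = 4.93 V. With the source grounded, V_GS = V_G = 4.93 V.
Assume saturation: I_D = (k_n/2)(V_GS − V_t)² = (0.68/2)×(4.93 − 2.3)² = 0.34×2.63² = 2.35 mA.
V_DS = V_DD − I_D·R_D = 12 − 2.35×0.68 = 10.4 V.
Saturation requires V_DS ≥ V_GS − V_t = 2.63 V; 10.4 ≥ 2.63 ✓.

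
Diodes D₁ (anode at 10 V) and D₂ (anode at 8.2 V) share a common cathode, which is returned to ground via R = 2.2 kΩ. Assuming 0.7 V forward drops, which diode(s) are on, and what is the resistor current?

Assume both conduct. Then node N would need to be at both 10−0.7 = 9.3 V and 8.2−0.7 = 7.5 V, which is impossible.
Assume only D₁ conducts: V_N = 10 − 0.7 = 9.3 V, so I_R = 9.3/2.2 = 4.23 mA.
Check D₂: its anode-to-cathode voltage is 8.2 − 9.3 = -1.1 V < 0.7 V, so it is off. The assumption is consistent.

Only D₁ conducts; I_R ≈ 4.2 mA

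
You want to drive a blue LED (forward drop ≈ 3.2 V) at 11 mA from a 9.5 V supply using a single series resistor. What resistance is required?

R ≈ 0.57 kΩ

The resistor drops V_S − V_D = 9.5 − 3.2 = 6.3 V at 11 mA.
R = 6.3 V / 11 mA = 0.573 kΩ.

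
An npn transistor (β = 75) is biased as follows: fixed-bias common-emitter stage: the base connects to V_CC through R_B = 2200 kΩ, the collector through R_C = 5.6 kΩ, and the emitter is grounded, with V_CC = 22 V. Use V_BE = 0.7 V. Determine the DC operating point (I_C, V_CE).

Base loop: V_CC = I_B·R_B + V_BE, so I_B = (22 − 0.7)/2200 kΩ = 0.00968 mA.
In the active region I_C = β·I_B = 75 × 0.00968 = 0.726 mA.
Collector loop: V_CE = V_CC − I_C·R_C = 22 − 0.726×5.6 = 17.9 V.
Since V_CE = 17.9 V > V_CE(sat) ≈ 0.2 V, the transistor is in the active region as assumed.

I_C ≈ 0.73 mA, V_CE ≈ 18 V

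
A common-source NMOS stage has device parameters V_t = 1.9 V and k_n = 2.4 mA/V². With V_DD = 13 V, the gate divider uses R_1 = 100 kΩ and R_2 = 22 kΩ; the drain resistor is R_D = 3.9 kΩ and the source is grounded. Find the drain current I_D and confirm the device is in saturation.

I_D ≈ 0.24 mA

V_G = V_DD·R_2/(R_1+R_2) = 13×22/122 = 2.34 V. With the source grounded, V_GS = V_G = 2.34 V.
Assume saturation: I_D = (k_n/2)(V_GS − V_t)² = (2.4/2)×(2.34 − 1.9)² = 1.2×0.444² = 0.237 mA.
V_DS = V_DD − I_D·R_D = 13 − 0.237×3.9 = 12.1 V.
Saturation requires V_DS ≥ V_GS − V_t = 0.444 V; 12.1 ≥ 0.444 ✓.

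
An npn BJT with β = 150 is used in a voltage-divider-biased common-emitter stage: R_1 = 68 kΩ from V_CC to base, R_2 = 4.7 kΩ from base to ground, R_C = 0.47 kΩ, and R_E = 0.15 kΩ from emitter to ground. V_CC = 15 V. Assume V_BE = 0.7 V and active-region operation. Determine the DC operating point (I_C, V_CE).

Thevenize the base divider: V_Th = V_CC·R_2/(R_1+R_2) = 15×4.7/72.7 = 0.97 V, R_Th = R_1‖R_2 = 4.4 kΩ.
Base-emitter loop: V_Th = I_B·R_Th + V_BE + (β+1)I_B·R_E, so I_B = (0.97 − 0.7) / (4.4 + 151×0.15) = 0.00997 mA.
I_C = β·I_B = 150×0.00997 = 1.5 mA, and I_E = (β+1)I_B = 1.51 mA.
V_CE = V_CC − I_C·R_C − I_E·R_E = 15 − 1.5×0.47 − 1.51×0.15 = 14.1 V.
V_CE = 14.1 V > 0.2 V confirms active-region operation.

I_C ≈ 1.5 mA, V_CE ≈ 14 V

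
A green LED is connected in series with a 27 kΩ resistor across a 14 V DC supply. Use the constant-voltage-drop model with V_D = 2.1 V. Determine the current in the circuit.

KVL around the loop: 14 = V_D + I·R = 2.1 + I × 27 kΩ.
So I = (14 − 2.1) / 27 kΩ = 11.9 / 27 = 0.441 mA.

I ≈ 0.44 mA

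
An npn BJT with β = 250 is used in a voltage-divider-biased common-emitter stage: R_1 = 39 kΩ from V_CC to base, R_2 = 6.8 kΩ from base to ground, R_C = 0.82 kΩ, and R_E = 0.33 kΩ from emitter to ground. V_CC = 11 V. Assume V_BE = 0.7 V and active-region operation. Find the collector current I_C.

Thevenize the base divider: V_Th = V_CC·R_2/(R_1+R_2) = 11×6.8/45.8 = 1.63 V, R_Th = R_1‖R_2 = 5.79 kΩ.
Base-emitter loop: V_Th = I_B·R_Th + V_BE + (β+1)I_B·R_E, so I_B = (1.63 − 0.7) / (5.79 + 251×0.33) = 0.0105 mA.
I_C = β·I_B = 250×0.0105 = 2.63 mA, and I_E = (β+1)I_B = 2.64 mA.
V_CE = V_CC − I_C·R_C − I_E·R_E = 11 − 2.63×0.82 − 2.64×0.33 = 7.97 V.
V_CE = 7.97 V > 0.2 V confirms active-region operation.

I_C ≈ 2.6 mA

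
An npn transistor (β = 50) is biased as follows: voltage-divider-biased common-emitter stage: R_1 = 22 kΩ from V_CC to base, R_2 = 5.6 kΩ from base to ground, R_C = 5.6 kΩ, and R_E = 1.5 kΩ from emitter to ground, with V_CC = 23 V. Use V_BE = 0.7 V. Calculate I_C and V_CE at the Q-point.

Thevenize the base divider: V_Th = V_CC·R_2/(R_1+R_2) = 23×5.6/27.6 = 4.67 V, R_Th = R_1‖R_2 = 4.46 kΩ.
Base-emitter loop: V_Th = I_B·R_Th + V_BE + (β+1)I_B·R_E, so I_B = (4.67 − 0.7) / (4.46 + 51×1.5) = 0.049 mA.
I_C = β·I_B = 50×0.049 = 2.45 mA, and I_E = (β+1)I_B = 2.5 mA.
V_CE = V_CC − I_C·R_C − I_E·R_E = 23 − 2.45×5.6 − 2.5×1.5 = 5.53 V.
V_CE = 5.53 V > 0.2 V confirms active-region operation.

I_C ≈ 2.4 mA, V_CE ≈ 5.5 V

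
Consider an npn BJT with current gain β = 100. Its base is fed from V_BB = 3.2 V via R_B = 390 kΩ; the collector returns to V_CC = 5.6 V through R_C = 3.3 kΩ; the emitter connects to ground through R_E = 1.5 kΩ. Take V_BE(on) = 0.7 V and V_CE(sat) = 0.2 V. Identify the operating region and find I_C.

Assume active. Base-emitter loop: I_B = (V_BB − V_BE)/(R_B + (β+1)R_E) = (3.2 − 0.7)/(390 + 101×1.5) = 0.00462 mA.
I_C = β·I_B = 100×0.00462 = 0.462 mA.
V_CE = V_CC − I_C·R_C − I_E·R_E = 5.6 − 0.462×3.3 − 0.466×1.5 = 3.38 V > V_CE(sat), so the active-region assumption holds.

active; I_C ≈ 0.46 mA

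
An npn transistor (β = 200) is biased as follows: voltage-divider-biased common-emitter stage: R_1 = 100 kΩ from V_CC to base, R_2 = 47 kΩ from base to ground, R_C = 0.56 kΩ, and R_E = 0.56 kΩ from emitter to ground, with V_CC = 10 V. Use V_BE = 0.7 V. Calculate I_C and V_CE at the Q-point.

I_C ≈ 3.5 mA, V_CE ≈ 6.1 V

Thevenize the base divider: V_Th = V_CC·R_2/(R_1+R_2) = 10×47/147 = 3.2 V, R_Th = R_1‖R_2 = 32 kΩ.
Base-emitter loop: V_Th = I_B·R_Th + V_BE + (β+1)I_B·R_E, so I_B = (3.2 − 0.7) / (32 + 201×0.56) = 0.0173 mA.
I_C = β·I_B = 200×0.0173 = 3.46 mA, and I_E = (β+1)I_B = 3.47 mA.
V_CE = V_CC − I_C·R_C − I_E·R_E = 10 − 3.46×0.56 − 3.47×0.56 = 6.12 V.
V_CE = 6.12 V > 0.2 V confirms active-region operation.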